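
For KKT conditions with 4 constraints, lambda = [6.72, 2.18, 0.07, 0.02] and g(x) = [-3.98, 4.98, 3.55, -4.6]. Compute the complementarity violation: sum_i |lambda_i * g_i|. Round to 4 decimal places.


KKT complementary slackness check:
lambda_1 * g_1 = 6.72 * -3.98 = -26.7456
lambda_2 * g_2 = 2.18 * 4.98 = 10.8564
lambda_3 * g_3 = 0.07 * 3.55 = 0.2485
lambda_4 * g_4 = 0.02 * -4.6 = -0.092
Total violation = 26.7456 + 10.8564 + 0.2485 + 0.092 = 37.9425


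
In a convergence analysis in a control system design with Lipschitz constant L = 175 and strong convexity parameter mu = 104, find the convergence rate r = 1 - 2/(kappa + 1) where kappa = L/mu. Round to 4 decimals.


Step 1: Compute the condition number.
kappa = L/mu = 175/104 = 1.6827
Step 2: Compute the convergence rate.
r = 1 - 2/(kappa + 1) = 1 - 2*mu/(L + mu) = (L - mu)/(L + mu) = 71/279 = 0.2545


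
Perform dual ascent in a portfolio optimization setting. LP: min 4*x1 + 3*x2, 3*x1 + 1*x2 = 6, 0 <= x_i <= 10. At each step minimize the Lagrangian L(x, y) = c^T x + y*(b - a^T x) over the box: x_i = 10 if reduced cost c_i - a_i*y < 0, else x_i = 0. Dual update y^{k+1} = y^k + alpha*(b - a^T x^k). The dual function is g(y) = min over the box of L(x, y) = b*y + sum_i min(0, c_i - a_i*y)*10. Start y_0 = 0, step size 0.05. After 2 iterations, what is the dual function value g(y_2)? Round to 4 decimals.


Dual ascent for LP: min 4*x1 + 3*x2, 3*x1 + 1*x2 = 6, 0 <= x_i <= 10
Step 1: y^k = 0.0, reduced costs: (4.0, 3.0)
  x^k = (0.0, 0.0), subgradient = b - a^T x = 6.0
  y^{k+1} = 0.0 + 0.05*6.0 = 0.3
Step 2: y^k = 0.3, reduced costs: (3.1, 2.7)
  x^k = (0.0, 0.0), subgradient = b - a^T x = 6.0
  y^{k+1} = 0.3 + 0.05*6.0 = 0.6
Dual objective at y_2 = 0.6: reduced costs (2.2, 2.4), box minimizer x = (0.0, 0.0)
g(y_2) = b*y + (c1 - a1*y)*x1 + (c2 - a2*y)*x2 = 6*0.6 + 2.2*0.0 + 2.4*0.0 = 3.6 + 0.0 + 0.0 = 3.6


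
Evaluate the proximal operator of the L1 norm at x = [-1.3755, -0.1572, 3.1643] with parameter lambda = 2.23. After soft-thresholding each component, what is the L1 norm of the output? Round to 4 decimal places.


Soft-thresholding with lambda = 2.23:
prox(-1.3755) = sign(-1.3755)*max(|-1.3755| - 2.23, 0) = 0.0
prox(-0.1572) = sign(-0.1572)*max(|-0.1572| - 2.23, 0) = 0.0
prox(3.1643) = sign(3.1643)*max(|3.1643| - 2.23, 0) = 0.9343
prox(x) = [0.0, 0.0, 0.9343]
||prox(x)||_1 = 0.0 + 0.0 + 0.9343 = 0.9343


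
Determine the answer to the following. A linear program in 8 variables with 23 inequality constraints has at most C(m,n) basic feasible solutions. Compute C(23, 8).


Each vertex corresponds to some choice of n active constraints out of m, so the number of vertices is at most C(m, n) = m! / (n!(m-n)!).
m = 23, n = 8
Numerator: 23 * 22 * 21 * 20 * 19 * 18 * 17 * 16
Denominator: 8! = 40320
C(23, 8) = 490314


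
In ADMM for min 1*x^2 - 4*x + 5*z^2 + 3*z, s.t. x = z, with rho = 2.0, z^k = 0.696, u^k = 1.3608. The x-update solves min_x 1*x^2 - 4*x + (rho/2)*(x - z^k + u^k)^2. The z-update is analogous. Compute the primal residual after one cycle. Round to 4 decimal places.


ADMM iteration with rho = 2.0, z^k = 0.696, u^k = 1.3608
Step 1: x-update.
Minimize 1*x^2 - 4*x + (2.0/2)*(x - 0.696 + 1.3608)^2
FOC: (2*1 + 2.0)*x = 4 + 2.0*(0.696 - 1.3608)
x^{k+1} = 0.6676
Step 2: z-update.
Minimize 5*z^2 + 3*z + (2.0/2)*(0.6676 - z + 1.3608)^2
FOC: (2*5 + 2.0)*z = -3 + 2.0*(0.6676 + 1.3608)
z^{k+1} = 0.0881
Step 3: u-update.
u^{k+1} = 1.3608 + 0.6676 - 0.0881 = 1.9403
Step 4: Primal residual = |0.6676 - 0.0881| = 0.5795


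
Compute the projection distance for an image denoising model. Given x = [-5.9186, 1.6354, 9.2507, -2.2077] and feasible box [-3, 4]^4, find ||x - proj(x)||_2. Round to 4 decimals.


Project each component onto [-3, 4].
clip(-5.9186) = -3.0, clip(1.6354) = 1.6354, clip(9.2507) = 4.0, clip(-2.2077) = -2.2077
Projection = [-3.0, 1.6354, 4.0, -2.2077]
Squared diffs: [8.5182, 0.0, 27.5699, 0.0]
Distance = sqrt(36.0881) = 6.0073


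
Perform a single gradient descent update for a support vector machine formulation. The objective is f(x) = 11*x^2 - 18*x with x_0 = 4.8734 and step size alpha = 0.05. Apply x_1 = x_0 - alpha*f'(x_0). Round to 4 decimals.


We compute the gradient at x_0 and apply the update.
f'(x) = 22*x - 18
f'(4.8734) = 22*4.8734 - 18 = 89.2148
x_1 = 4.8734 - 0.05*89.2148 = 0.4127


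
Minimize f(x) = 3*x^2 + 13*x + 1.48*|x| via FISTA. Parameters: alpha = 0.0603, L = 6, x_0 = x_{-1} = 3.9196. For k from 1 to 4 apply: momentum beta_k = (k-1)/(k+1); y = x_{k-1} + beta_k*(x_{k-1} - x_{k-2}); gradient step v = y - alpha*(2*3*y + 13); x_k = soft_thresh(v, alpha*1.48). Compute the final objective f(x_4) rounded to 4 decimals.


FISTA on f(x) = 3*x^2 + 13*x + 1.48*|x|
L = 6, alpha = 0.0603
Iteration 1: beta = 0.0, y = 3.9196 + 0.0*(3.9196 - 3.9196) = 3.9196
  grad(y) = 36.5176, v = y - alpha*grad = 1.7176
  prox(v) = soft_thresh(1.7176, 0.0892) = 1.6283
Iteration 2: beta = 0.3333, y = 1.6283 + 0.3333*(1.6283 - 3.9196) = 0.8646
  grad(y) = 18.1876, v = y - alpha*grad = -0.2321
  prox(v) = soft_thresh(-0.2321, 0.0892) = -0.1429
Iteration 3: beta = 0.5, y = -0.1429 + 0.5*(-0.1429 - 1.6283) = -1.0285
  grad(y) = 6.8291, v = y - alpha*grad = -1.4403
  prox(v) = soft_thresh(-1.4403, 0.0892) = -1.351
Iteration 4: beta = 0.6, y = -1.351 + 0.6*(-1.351 + 0.1429) = -2.0759
  grad(y) = 0.5444, v = y - alpha*grad = -2.1088
  prox(v) = soft_thresh(-2.1088, 0.0892) = -2.0195
f(x_4) = 3*(-2.0195)^2 + 13*(-2.0195) + 1.48*|-2.0195| = -11.0295


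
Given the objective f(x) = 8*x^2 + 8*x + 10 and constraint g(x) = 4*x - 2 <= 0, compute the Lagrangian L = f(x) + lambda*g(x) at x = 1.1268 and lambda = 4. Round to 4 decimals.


Step 1: Evaluate f(x).
f(1.1268) = 8*1.1268^2 + 8*1.1268 + 10 = 29.1718
Step 2: Evaluate g(x).
g(1.1268) = 4*1.1268 - 2 = 2.5072
Step 3: Compute Lagrangian.
L = 29.1718 + 4*2.5072 = 39.2006


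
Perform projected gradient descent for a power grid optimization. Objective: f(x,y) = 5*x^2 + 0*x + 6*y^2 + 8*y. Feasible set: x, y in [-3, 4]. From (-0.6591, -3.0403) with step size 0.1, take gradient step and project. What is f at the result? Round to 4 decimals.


Step 1: Compute gradient at (-0.6591, -3.0403).
grad_x = 2*5*-0.6591 + 0 = -6.591
grad_y = 2*6*-3.0403 + 8 = -28.4836
Step 2: Gradient step.
x_raw = -0.6591 - 0.1*-6.591 = 0.0
y_raw = -3.0403 - 0.1*-28.4836 = -0.1919
Step 3: Project onto [-3, 4].
x_proj = clip(0.0) = 0.0
y_proj = clip(-0.1919) = -0.1919
Step 4: Evaluate f.
f(0.0, -0.1919) = -1.3145


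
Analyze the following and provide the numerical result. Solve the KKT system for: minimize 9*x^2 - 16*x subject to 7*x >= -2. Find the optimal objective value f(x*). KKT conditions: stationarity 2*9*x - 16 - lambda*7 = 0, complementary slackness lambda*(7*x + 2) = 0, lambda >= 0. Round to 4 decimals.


Step 1: Try lambda = 0 (constraint inactive).
Stationarity: 2*9*x - 16 = 0
x* = 16/(2*9) = 8/9 = 0.8889 (rounded; the exact value 8/9 is used below)
Check constraint: 7*0.8889 = 6.2223 >= -2 -- satisfied.
Step 2: Compute optimal value.
f(x*) = 9*(8/9)^2 - 16*(8/9) = -7.1111


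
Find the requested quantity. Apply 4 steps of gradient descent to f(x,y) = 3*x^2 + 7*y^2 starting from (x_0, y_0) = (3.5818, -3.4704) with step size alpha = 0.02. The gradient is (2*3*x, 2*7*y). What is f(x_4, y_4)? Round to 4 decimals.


Gradient descent on f(x,y) = 3*x^2 + 7*y^2.
Starting point: (3.5818, -3.4704), alpha = 0.02
Step 1: grad_x = 2*3*3.5818 = 21.4908, grad_y = 2*7*-3.4704 = -48.5856
  x_1 = 3.5818 - 0.02*21.4908 = 3.152
  y_1 = -3.4704 - 0.02*-48.5856 = -2.4987
Step 2: grad_x = 2*3*3.152 = 18.9119, grad_y = 2*7*-2.4987 = -34.9816
  x_2 = 3.152 - 0.02*18.9119 = 2.7737
  y_2 = -2.4987 - 0.02*-34.9816 = -1.7991
Step 3: grad_x = 2*3*2.7737 = 16.6425, grad_y = 2*7*-1.7991 = -25.1868
  x_3 = 2.7737 - 0.02*16.6425 = 2.4409
  y_3 = -1.7991 - 0.02*-25.1868 = -1.2953
Step 4: grad_x = 2*3*2.4409 = 14.6454, grad_y = 2*7*-1.2953 = -18.1345
  x_4 = 2.4409 - 0.02*14.6454 = 2.148
  y_4 = -1.2953 - 0.02*-18.1345 = -0.9326
f(2.148, -0.9326) = 3*2.148^2 + 7*(-0.9326)^2 = 19.9302


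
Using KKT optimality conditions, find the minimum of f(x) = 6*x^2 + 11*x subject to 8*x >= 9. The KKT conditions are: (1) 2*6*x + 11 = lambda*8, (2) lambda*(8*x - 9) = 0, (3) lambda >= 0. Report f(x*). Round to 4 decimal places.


Step 1: Try lambda = 0 (constraint inactive).
x_unc = -11/(2*6) = -0.9167
Check: 8*-0.9167 = -7.3336 < 9 -- violated!
Step 2: Constraint must be active: 8*x = 9
x* = 9/8 = 1.125
lambda = (2*6*1.125 + 11)/8 = 3.0625
Step 3: Compute optimal value.
f(x*) = 6*1.125^2 + 11*1.125 = 19.9688


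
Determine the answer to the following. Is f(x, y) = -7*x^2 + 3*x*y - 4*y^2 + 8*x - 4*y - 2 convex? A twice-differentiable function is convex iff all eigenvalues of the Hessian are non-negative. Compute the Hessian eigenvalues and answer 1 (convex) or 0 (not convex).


The Hessian of f(x,y) = -7*x^2 + 3*x*y - 4*y^2 + 8*x - 4*y - 2 is:
H = [[-14, 3], [3, -8]]
Trace = -14 - 8 = -22
Determinant = -14*-8 - (3)^2 = 103
Discriminant = (-22)^2 - 4*103 = 72.0
Eigenvalues: lambda_1 = -15.2426, lambda_2 = -6.7574
The function is not convex.

0


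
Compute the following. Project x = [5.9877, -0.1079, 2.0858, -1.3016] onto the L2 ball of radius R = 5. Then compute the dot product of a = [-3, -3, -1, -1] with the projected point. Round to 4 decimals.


Step 1: Compute ||x|| (intermediates to 6 decimals).
||x|| = sqrt(5.9877^2 + (-0.1079)^2 + 2.0858^2 + (-1.3016)^2) = 6.47371
Step 2: Project.
Since ||x|| > R, scale = R/||x|| = 5/6.47371 = 0.772355, proj(x) = scale * x
proj(x) = [4.62463, -0.083337, 1.610978, -1.005297]
Step 3: Dot product.
a^T * proj(x) = -3*4.62463 - 3*(-0.083337) - 1*1.610978 - 1*(-1.005297) = -14.2296


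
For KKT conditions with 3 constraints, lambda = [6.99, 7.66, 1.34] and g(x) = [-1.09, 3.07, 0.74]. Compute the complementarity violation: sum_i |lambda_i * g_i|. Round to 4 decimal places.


KKT complementary slackness check:
lambda_1 * g_1 = 6.99 * -1.09 = -7.6191
lambda_2 * g_2 = 7.66 * 3.07 = 23.5162
lambda_3 * g_3 = 1.34 * 0.74 = 0.9916
Total violation = 7.6191 + 23.5162 + 0.9916 = 32.1269


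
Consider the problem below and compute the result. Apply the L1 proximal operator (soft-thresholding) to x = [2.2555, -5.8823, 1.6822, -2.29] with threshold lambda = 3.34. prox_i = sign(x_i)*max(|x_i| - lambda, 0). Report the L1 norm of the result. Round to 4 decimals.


Soft-thresholding with lambda = 3.34:
prox(2.2555) = sign(2.2555)*max(|2.2555| - 3.34, 0) = 0.0
prox(-5.8823) = sign(-5.8823)*max(|-5.8823| - 3.34, 0) = -2.5423
prox(1.6822) = sign(1.6822)*max(|1.6822| - 3.34, 0) = 0.0
prox(-2.29) = sign(-2.29)*max(|-2.29| - 3.34, 0) = 0.0
prox(x) = [0.0, -2.5423, 0.0, 0.0]
||prox(x)||_1 = 0.0 + 2.5423 + 0.0 + 0.0 = 2.5423


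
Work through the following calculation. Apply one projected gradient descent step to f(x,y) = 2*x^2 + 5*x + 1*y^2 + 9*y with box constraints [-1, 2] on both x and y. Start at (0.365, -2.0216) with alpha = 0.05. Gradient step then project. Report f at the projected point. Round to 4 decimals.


Step 1: Compute gradient at (0.365, -2.0216).
grad_x = 2*2*0.365 + 5 = 6.46
grad_y = 2*1*-2.0216 + 9 = 4.9568
Step 2: Gradient step.
x_raw = 0.365 - 0.05*6.46 = 0.042
y_raw = -2.0216 - 0.05*4.9568 = -2.2694
Step 3: Project onto [-1, 2].
x_proj = clip(0.042) = 0.042
y_proj = clip(-2.2694) = -1.0
Step 4: Evaluate f.
f(0.042, -1.0) = -7.7865


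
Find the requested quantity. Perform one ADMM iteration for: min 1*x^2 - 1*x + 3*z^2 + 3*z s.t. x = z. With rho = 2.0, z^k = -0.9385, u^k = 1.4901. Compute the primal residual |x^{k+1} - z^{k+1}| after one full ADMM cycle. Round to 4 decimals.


ADMM iteration with rho = 2.0, z^k = -0.9385, u^k = 1.4901
Step 1: x-update.
Minimize 1*x^2 - 1*x + (2.0/2)*(x + 0.9385 + 1.4901)^2
FOC: (2*1 + 2.0)*x = 1 + 2.0*(-0.9385 - 1.4901)
x^{k+1} = -0.9643
Step 2: z-update.
Minimize 3*z^2 + 3*z + (2.0/2)*(-0.9643 - z + 1.4901)^2
FOC: (2*3 + 2.0)*z = -3 + 2.0*(-0.9643 + 1.4901)
z^{k+1} = -0.2436
Step 3: u-update.
u^{k+1} = 1.4901 - 0.9643 + 0.2436 = 0.7694
Step 4: Primal residual = |-0.9643 + 0.2436| = 0.7208


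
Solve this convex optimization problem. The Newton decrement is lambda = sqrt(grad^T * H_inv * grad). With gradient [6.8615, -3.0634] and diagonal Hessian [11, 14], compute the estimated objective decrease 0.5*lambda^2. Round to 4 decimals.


Step 1: H is diagonal, so H^(-1) * g = [0.6238, -0.2188].
Step 2: g^T H^(-1) g = sum_i g_i^2 / H_ii
  = (6.8615)^2/11 + (-3.0634)^2/14
  = 4.28 + 0.6703 = 4.9503
Step 3: Objective decrease = 0.5 * g^T H^(-1) g = 2.4752


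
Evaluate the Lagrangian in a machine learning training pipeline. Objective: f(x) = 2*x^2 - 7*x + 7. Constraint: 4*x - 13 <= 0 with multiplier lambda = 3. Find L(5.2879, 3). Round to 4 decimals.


Step 1: Evaluate f(x).
f(5.2879) = 2*5.2879^2 - 7*5.2879 + 7 = 25.9085
Step 2: Evaluate g(x).
g(5.2879) = 4*5.2879 - 13 = 8.1516
Step 3: Compute Lagrangian.
L = 25.9085 + 3*8.1516 = 50.3633


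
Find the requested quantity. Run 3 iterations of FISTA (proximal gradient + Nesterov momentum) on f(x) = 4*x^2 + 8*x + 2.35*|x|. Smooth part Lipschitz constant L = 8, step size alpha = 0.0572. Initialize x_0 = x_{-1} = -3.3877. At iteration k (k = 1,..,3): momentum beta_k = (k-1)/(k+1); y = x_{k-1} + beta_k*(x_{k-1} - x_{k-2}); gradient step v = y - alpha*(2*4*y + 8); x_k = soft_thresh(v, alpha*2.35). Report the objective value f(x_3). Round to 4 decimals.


FISTA on f(x) = 4*x^2 + 8*x + 2.35*|x|
L = 8, alpha = 0.0572
Iteration 1: beta = 0.0, y = -3.3877 + 0.0*(-3.3877 + 3.3877) = -3.3877
  grad(y) = -19.1016, v = y - alpha*grad = -2.2951
  prox(v) = soft_thresh(-2.2951, 0.1344) = -2.1607
Iteration 2: beta = 0.3333, y = -2.1607 + 0.3333*(-2.1607 + 3.3877) = -1.7517
  grad(y) = -6.0133, v = y - alpha*grad = -1.4077
  prox(v) = soft_thresh(-1.4077, 0.1344) = -1.2733
Iteration 3: beta = 0.5, y = -1.2733 + 0.5*(-1.2733 + 2.1607) = -0.8296
  grad(y) = 1.3633, v = y - alpha*grad = -0.9076
  prox(v) = soft_thresh(-0.9076, 0.1344) = -0.7731
f(x_3) = 4*(-0.7731)^2 + 8*(-0.7731) + 2.35*|-0.7731| = -1.9773


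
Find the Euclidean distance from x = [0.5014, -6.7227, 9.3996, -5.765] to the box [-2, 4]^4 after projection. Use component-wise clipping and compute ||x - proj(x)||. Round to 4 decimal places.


Project each component onto [-2, 4].
clip(0.5014) = 0.5014, clip(-6.7227) = -2.0, clip(9.3996) = 4.0, clip(-5.765) = -2.0
Projection = [0.5014, -2.0, 4.0, -2.0]
Squared diffs: [0.0, 22.3039, 29.1557, 14.1752]
Distance = sqrt(65.6348) = 8.1015


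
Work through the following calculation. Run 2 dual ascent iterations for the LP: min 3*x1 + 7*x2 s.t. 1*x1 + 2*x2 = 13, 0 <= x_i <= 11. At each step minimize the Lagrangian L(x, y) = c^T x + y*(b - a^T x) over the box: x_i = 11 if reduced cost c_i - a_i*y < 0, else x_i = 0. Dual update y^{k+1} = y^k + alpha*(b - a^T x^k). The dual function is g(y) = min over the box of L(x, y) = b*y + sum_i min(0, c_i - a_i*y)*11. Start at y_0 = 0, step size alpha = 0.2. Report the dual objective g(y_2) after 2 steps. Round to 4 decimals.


Dual ascent for LP: min 3*x1 + 7*x2, 1*x1 + 2*x2 = 13, 0 <= x_i <= 11
Step 1: y^k = 0.0, reduced costs: (3.0, 7.0)
  x^k = (0.0, 0.0), subgradient = b - a^T x = 13.0
  y^{k+1} = 0.0 + 0.2*13.0 = 2.6
Step 2: y^k = 2.6, reduced costs: (0.4, 1.8)
  x^k = (0.0, 0.0), subgradient = b - a^T x = 13.0
  y^{k+1} = 2.6 + 0.2*13.0 = 5.2
Dual objective at y_2 = 5.2: reduced costs (-2.2, -3.4), box minimizer x = (11.0, 11.0)
g(y_2) = b*y + (c1 - a1*y)*x1 + (c2 - a2*y)*x2 = 13*5.2 + (-2.2)*11.0 + (-3.4)*11.0 = 67.6 - 24.2 - 37.4 = 6.0


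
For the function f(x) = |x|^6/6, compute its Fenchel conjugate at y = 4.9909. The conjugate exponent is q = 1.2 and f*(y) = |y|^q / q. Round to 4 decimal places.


The conjugate exponent q satisfies 1/p + 1/q = 1.
p = 6, so q = 6/(6 - 1) = 1.2
|y|^q = 4.9909^1.2 = 6.8836
f*(4.9909) = 6.8836 / 1.2 = 5.7363


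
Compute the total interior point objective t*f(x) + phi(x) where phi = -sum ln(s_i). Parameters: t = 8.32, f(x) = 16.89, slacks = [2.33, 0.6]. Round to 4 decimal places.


Step 1: Compute log-barrier.
ln values: [0.8459, -0.5108]
phi = -(0.8459 - 0.5108) = -0.335
Step 2: Compute augmented objective.
t*f(x) = 8.32*16.89 = 140.5248
Total = 140.5248 - 0.335 = 140.1898


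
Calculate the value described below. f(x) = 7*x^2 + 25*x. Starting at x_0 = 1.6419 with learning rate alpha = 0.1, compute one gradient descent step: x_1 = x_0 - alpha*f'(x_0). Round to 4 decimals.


We compute the gradient at x_0 and apply the update.
f'(x) = 14*x + 25
f'(1.6419) = 14*1.6419 + 25 = 47.9866
x_1 = 1.6419 - 0.1*47.9866 = -3.1568


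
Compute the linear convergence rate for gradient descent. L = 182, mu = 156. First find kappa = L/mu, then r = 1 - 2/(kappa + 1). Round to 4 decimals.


Step 1: Compute the condition number.
kappa = L/mu = 182/156 = 1.1667
Step 2: Compute the convergence rate.
r = 1 - 2/(kappa + 1) = 1 - 2*mu/(L + mu) = (L - mu)/(L + mu) = 26/338 = 0.0769


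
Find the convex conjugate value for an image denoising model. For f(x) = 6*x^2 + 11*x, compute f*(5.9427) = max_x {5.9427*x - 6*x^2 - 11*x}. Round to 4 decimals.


f*(y) = sup_x {y*x - a*x^2 - b*x} = sup_x {(y-b)*x - a*x^2}
FOC: (y - b) - 2a*x = 0 => x* = (y - b)/(2a)
x* = (5.9427 - 11)/(2*6) = -0.4214
f*(5.9427) = (y-b)^2/(4a) = (5.9427 - 11)^2/(4*6)
= 25.5763/24 = 1.0657


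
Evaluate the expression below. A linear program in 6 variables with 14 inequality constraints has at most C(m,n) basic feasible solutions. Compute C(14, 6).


Each vertex corresponds to some choice of n active constraints out of m, so the number of vertices is at most C(m, n) = m! / (n!(m-n)!).
m = 14, n = 6
Numerator: 14 * 13 * 12 * 11 * 10 * 9
Denominator: 6! = 720
C(14, 6) = 3003


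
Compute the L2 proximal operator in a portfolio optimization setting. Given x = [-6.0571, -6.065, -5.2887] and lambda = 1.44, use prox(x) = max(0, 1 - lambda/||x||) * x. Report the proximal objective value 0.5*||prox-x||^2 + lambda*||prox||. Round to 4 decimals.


Step 1: Compute ||x||.
||x|| = 10.0719
Step 2: Compute scaling factor.
scale = max(0, 1 - 1.44/10.0719) = 0.857
Step 3: prox(x) = [-5.1911, -5.1979, -4.5326]
||prox(x)|| = 8.6319
Step 4: Proximal objective.
0.5*||prox-x||^2 = 1.0368
lambda*||prox|| = 12.4299
Total = 13.4667


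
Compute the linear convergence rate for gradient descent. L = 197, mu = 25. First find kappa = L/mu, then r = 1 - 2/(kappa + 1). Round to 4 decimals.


Step 1: Compute the condition number.
kappa = L/mu = 197/25 = 7.88
Step 2: Compute the convergence rate.
r = 1 - 2/(kappa + 1) = 1 - 2*mu/(L + mu) = (L - mu)/(L + mu) = 172/222 = 0.7748


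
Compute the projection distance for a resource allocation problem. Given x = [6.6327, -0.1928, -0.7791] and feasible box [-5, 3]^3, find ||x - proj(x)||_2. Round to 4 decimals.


Project each component onto [-5, 3].
clip(6.6327) = 3.0, clip(-0.1928) = -0.1928, clip(-0.7791) = -0.7791
Projection = [3.0, -0.1928, -0.7791]
Squared diffs: [13.1965, 0.0, 0.0]
Distance = sqrt(13.1965) = 3.6327


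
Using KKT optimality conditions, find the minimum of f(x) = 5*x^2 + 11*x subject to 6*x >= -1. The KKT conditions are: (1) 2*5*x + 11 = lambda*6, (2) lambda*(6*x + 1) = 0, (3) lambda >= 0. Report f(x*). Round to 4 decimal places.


Step 1: Try lambda = 0 (constraint inactive).
x_unc = -11/(2*5) = -1.1
Check: 6*-1.1 = -6.6 < -1 -- violated!
Step 2: Constraint must be active: 6*x = -1
x* = -1/6 = -0.1667 (rounded; the exact value -1/6 is used below)
lambda = (2*5*(-1/6) + 11)/6 = 1.5556
Step 3: Compute optimal value.
f(x*) = 5*(-1/6)^2 + 11*(-1/6) = -1.6944


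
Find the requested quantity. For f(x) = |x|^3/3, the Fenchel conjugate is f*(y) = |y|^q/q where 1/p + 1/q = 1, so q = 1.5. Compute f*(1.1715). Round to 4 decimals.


The conjugate exponent q satisfies 1/p + 1/q = 1.
p = 3, so q = 3/(3 - 1) = 1.5
|y|^q = 1.1715^1.5 = 1.268
f*(1.1715) = 1.268 / 1.5 = 0.8453


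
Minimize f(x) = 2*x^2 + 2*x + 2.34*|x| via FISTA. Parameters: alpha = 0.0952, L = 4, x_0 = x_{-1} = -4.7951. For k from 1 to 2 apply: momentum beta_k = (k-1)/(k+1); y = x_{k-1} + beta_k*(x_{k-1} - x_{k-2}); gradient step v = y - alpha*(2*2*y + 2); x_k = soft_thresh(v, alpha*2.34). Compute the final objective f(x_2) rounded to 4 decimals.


FISTA on f(x) = 2*x^2 + 2*x + 2.34*|x|
L = 4, alpha = 0.0952
Iteration 1: beta = 0.0, y = -4.7951 + 0.0*(-4.7951 + 4.7951) = -4.7951
  grad(y) = -17.1804, v = y - alpha*grad = -3.1595
  prox(v) = soft_thresh(-3.1595, 0.2228) = -2.9368
Iteration 2: beta = 0.3333, y = -2.9368 + 0.3333*(-2.9368 + 4.7951) = -2.3173
  grad(y) = -7.2692, v = y - alpha*grad = -1.6253
  prox(v) = soft_thresh(-1.6253, 0.2228) = -1.4025
f(x_2) = 2*(-1.4025)^2 + 2*(-1.4025) + 2.34*|-1.4025| = 4.4109


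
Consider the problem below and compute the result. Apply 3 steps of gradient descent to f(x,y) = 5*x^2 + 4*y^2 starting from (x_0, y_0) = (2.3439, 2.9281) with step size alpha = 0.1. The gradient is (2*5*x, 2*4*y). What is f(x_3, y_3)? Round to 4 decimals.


Gradient descent on f(x,y) = 5*x^2 + 4*y^2.
Starting point: (2.3439, 2.9281), alpha = 0.1
Step 1: grad_x = 2*5*2.3439 = 23.439, grad_y = 2*4*2.9281 = 23.4248
  x_1 = 2.3439 - 0.1*23.439 = 0.0
  y_1 = 2.9281 - 0.1*23.4248 = 0.5856
Step 2: grad_x = 2*5*0.0 = 0.0, grad_y = 2*4*0.5856 = 4.685
  x_2 = 0.0 - 0.1*0.0 = 0.0
  y_2 = 0.5856 - 0.1*4.685 = 0.1171
Step 3: grad_x = 2*5*0.0 = 0.0, grad_y = 2*4*0.1171 = 0.937
  x_3 = 0.0 - 0.1*0.0 = 0.0
  y_3 = 0.1171 - 0.1*0.937 = 0.0234
f(0.0, 0.0234) = 5*0.0^2 + 4*0.0234^2 = 0.0022


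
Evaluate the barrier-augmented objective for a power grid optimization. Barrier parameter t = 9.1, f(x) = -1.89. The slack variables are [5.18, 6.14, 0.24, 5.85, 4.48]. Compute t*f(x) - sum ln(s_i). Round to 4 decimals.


Step 1: Compute log-barrier.
ln values: [1.6448, 1.8148, -1.4271, 1.7664, 1.4996]
phi = -(1.6448 + 1.8148 - 1.4271 + 1.7664 + 1.4996) = -5.2986
Step 2: Compute augmented objective.
t*f(x) = 9.1*-1.89 = -17.199
Total = -17.199 - 5.2986 = -22.4976


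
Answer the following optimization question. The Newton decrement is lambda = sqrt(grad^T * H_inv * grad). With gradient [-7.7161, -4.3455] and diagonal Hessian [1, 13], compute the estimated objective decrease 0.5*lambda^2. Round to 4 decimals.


Step 1: H is diagonal, so H^(-1) * g = [-7.7161, -0.3343].
Step 2: g^T H^(-1) g = sum_i g_i^2 / H_ii
  = (-7.7161)^2/1 + (-4.3455)^2/13
  = 59.5382 + 1.4526 = 60.9908
Step 3: Objective decrease = 0.5 * g^T H^(-1) g = 30.4954


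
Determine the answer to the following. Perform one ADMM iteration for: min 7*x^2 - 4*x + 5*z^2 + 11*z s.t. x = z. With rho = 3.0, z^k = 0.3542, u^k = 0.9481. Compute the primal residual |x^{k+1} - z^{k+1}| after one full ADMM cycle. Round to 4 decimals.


ADMM iteration with rho = 3.0, z^k = 0.3542, u^k = 0.9481
Step 1: x-update.
Minimize 7*x^2 - 4*x + (3.0/2)*(x - 0.3542 + 0.9481)^2
FOC: (2*7 + 3.0)*x = 4 + 3.0*(0.3542 - 0.9481)
x^{k+1} = 0.1305
Step 2: z-update.
Minimize 5*z^2 + 11*z + (3.0/2)*(0.1305 - z + 0.9481)^2
FOC: (2*5 + 3.0)*z = -11 + 3.0*(0.1305 + 0.9481)
z^{k+1} = -0.5972
Step 3: u-update.
u^{k+1} = 0.9481 + 0.1305 + 0.5972 = 1.6758
Step 4: Primal residual = |0.1305 + 0.5972| = 0.7277


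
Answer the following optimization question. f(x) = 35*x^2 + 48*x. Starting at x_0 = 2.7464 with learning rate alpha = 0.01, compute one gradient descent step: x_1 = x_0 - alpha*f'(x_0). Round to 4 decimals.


We compute the gradient at x_0 and apply the update.
f'(x) = 70*x + 48
f'(2.7464) = 70*2.7464 + 48 = 240.248
x_1 = 2.7464 - 0.01*240.248 = 0.3439


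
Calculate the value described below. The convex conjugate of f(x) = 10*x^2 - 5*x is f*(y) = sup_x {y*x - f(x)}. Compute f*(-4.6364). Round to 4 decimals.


f*(y) = sup_x {y*x - a*x^2 - b*x} = sup_x {(y-b)*x - a*x^2}
FOC: (y - b) - 2a*x = 0 => x* = (y - b)/(2a)
x* = (-4.6364 + 5)/(2*10) = 0.0182
f*(-4.6364) = (y-b)^2/(4a) = (-4.6364 + 5)^2/(4*10)
= 0.1322/40 = 0.0033


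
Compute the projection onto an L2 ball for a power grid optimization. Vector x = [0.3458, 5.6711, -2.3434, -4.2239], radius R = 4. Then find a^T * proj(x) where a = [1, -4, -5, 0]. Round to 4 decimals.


Step 1: Compute ||x|| (intermediates to 6 decimals).
||x|| = sqrt(0.3458^2 + 5.6711^2 + (-2.3434)^2 + (-4.2239)^2) = 7.457467
Step 2: Project.
Since ||x|| > R, scale = R/||x|| = 4/7.457467 = 0.536375, proj(x) = scale * x
proj(x) = [0.185478, 3.041836, -1.256941, -2.265594]
Step 3: Dot product.
a^T * proj(x) = 1*0.185478 - 4*3.041836 - 5*(-1.256941) + 0*(-2.265594) = -5.6972


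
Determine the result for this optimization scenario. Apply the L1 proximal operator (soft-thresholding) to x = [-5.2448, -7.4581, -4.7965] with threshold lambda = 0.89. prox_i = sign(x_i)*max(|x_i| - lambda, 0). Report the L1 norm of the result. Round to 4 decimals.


Soft-thresholding with lambda = 0.89:
prox(-5.2448) = sign(-5.2448)*max(|-5.2448| - 0.89, 0) = -4.3548
prox(-7.4581) = sign(-7.4581)*max(|-7.4581| - 0.89, 0) = -6.5681
prox(-4.7965) = sign(-4.7965)*max(|-4.7965| - 0.89, 0) = -3.9065
prox(x) = [-4.3548, -6.5681, -3.9065]
||prox(x)||_1 = 4.3548 + 6.5681 + 3.9065 = 14.8294


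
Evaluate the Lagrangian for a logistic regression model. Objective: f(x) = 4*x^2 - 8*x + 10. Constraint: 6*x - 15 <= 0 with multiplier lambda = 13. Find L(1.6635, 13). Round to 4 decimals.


Step 1: Evaluate f(x).
f(1.6635) = 4*1.6635^2 - 8*1.6635 + 10 = 7.7609
Step 2: Evaluate g(x).
g(1.6635) = 6*1.6635 - 15 = -5.019
Step 3: Compute Lagrangian.
L = 7.7609 + 13*-5.019 = -57.4861


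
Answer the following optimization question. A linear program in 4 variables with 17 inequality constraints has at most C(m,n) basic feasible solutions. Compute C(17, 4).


Each vertex corresponds to some choice of n active constraints out of m, so the number of vertices is at most C(m, n) = m! / (n!(m-n)!).
m = 17, n = 4
Numerator: 17 * 16 * 15 * 14
Denominator: 4! = 24
C(17, 4) = 2380


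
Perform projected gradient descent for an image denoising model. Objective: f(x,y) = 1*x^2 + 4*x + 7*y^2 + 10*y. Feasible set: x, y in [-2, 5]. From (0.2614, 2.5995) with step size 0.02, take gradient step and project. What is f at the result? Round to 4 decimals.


Step 1: Compute gradient at (0.2614, 2.5995).
grad_x = 2*1*0.2614 + 4 = 4.5228
grad_y = 2*7*2.5995 + 10 = 46.393
Step 2: Gradient step.
x_raw = 0.2614 - 0.02*4.5228 = 0.1709
y_raw = 2.5995 - 0.02*46.393 = 1.6716
Step 3: Project onto [-2, 5].
x_proj = clip(0.1709) = 0.1709
y_proj = clip(1.6716) = 1.6716
Step 4: Evaluate f.
f(0.1709, 1.6716) = 36.9901


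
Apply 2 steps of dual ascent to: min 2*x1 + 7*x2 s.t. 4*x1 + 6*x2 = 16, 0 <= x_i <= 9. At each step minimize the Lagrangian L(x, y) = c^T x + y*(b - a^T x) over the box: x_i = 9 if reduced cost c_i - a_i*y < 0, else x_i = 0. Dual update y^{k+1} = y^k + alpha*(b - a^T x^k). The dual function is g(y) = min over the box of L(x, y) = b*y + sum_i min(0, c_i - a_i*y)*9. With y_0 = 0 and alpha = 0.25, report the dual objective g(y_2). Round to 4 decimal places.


Dual ascent for LP: min 2*x1 + 7*x2, 4*x1 + 6*x2 = 16, 0 <= x_i <= 9
Step 1: y^k = 0.0, reduced costs: (2.0, 7.0)
  x^k = (0.0, 0.0), subgradient = b - a^T x = 16.0
  y^{k+1} = 0.0 + 0.25*16.0 = 4.0
Step 2: y^k = 4.0, reduced costs: (-14.0, -17.0)
  x^k = (9.0, 9.0), subgradient = b - a^T x = -74.0
  y^{k+1} = 4.0 + 0.25*-74.0 = -14.5
Dual objective at y_2 = -14.5: reduced costs (60.0, 94.0), box minimizer x = (0.0, 0.0)
g(y_2) = b*y + (c1 - a1*y)*x1 + (c2 - a2*y)*x2 = 16*(-14.5) + 60.0*0.0 + 94.0*0.0 = -232.0 + 0.0 + 0.0 = -232.0


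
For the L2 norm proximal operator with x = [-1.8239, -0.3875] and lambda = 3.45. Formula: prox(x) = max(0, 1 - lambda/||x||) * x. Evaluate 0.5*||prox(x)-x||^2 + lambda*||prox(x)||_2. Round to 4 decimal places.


Step 1: Compute ||x||.
||x|| = 1.8646
Step 2: Compute scaling factor.
scale = max(0, 1 - 3.45/1.8646) = 0.0
Step 3: prox(x) = [-0.0, -0.0]
||prox(x)|| = 0.0
Step 4: Proximal objective.
0.5*||prox-x||^2 = 1.7384
lambda*||prox|| = 0.0
Total = 1.7384


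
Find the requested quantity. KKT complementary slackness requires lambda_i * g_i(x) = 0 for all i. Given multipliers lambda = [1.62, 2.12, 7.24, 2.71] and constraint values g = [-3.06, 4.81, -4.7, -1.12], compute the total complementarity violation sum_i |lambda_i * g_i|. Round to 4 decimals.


KKT complementary slackness check:
lambda_1 * g_1 = 1.62 * -3.06 = -4.9572
lambda_2 * g_2 = 2.12 * 4.81 = 10.1972
lambda_3 * g_3 = 7.24 * -4.7 = -34.028
lambda_4 * g_4 = 2.71 * -1.12 = -3.0352
Total violation = 4.9572 + 10.1972 + 34.028 + 3.0352 = 52.2176


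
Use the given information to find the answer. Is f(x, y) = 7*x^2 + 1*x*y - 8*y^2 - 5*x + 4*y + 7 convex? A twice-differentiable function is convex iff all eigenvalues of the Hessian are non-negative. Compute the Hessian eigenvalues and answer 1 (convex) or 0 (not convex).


The Hessian of f(x,y) = 7*x^2 + 1*x*y - 8*y^2 - 5*x + 4*y + 7 is:
H = [[14, 1], [1, -16]]
Trace = 14 - 16 = -2
Determinant = 14*-16 - (1)^2 = -225
Discriminant = (-2)^2 - 4*-225 = 904.0
Eigenvalues: lambda_1 = -16.0333, lambda_2 = 14.0333
The function is not convex.

0


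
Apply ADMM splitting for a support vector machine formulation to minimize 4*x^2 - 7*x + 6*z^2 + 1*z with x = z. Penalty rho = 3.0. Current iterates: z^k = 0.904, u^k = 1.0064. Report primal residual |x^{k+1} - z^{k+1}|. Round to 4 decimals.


ADMM iteration with rho = 3.0, z^k = 0.904, u^k = 1.0064
Step 1: x-update.
Minimize 4*x^2 - 7*x + (3.0/2)*(x - 0.904 + 1.0064)^2
FOC: (2*4 + 3.0)*x = 7 + 3.0*(0.904 - 1.0064)
x^{k+1} = 0.6084
Step 2: z-update.
Minimize 6*z^2 + 1*z + (3.0/2)*(0.6084 - z + 1.0064)^2
FOC: (2*6 + 3.0)*z = -1 + 3.0*(0.6084 + 1.0064)
z^{k+1} = 0.2563
Step 3: u-update.
u^{k+1} = 1.0064 + 0.6084 - 0.2563 = 1.3585
Step 4: Primal residual = |0.6084 - 0.2563| = 0.3521


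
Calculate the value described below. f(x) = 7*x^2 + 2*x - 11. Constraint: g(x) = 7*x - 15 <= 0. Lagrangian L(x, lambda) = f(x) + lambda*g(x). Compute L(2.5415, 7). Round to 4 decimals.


Step 1: Evaluate f(x).
f(2.5415) = 7*2.5415^2 + 2*2.5415 - 11 = 39.2976
Step 2: Evaluate g(x).
g(2.5415) = 7*2.5415 - 15 = 2.7905
Step 3: Compute Lagrangian.
L = 39.2976 + 7*2.7905 = 58.8311


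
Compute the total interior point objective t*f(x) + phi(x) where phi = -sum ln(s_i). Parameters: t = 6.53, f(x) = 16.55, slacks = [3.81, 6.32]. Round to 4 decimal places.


Step 1: Compute log-barrier.
ln values: [1.3376, 1.8437]
phi = -(1.3376 + 1.8437) = -3.1813
Step 2: Compute augmented objective.
t*f(x) = 6.53*16.55 = 108.0715
Total = 108.0715 - 3.1813 = 104.8902


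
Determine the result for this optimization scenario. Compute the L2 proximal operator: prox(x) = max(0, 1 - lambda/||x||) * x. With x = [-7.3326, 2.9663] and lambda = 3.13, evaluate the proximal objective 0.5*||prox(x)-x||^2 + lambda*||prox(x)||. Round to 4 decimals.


Step 1: Compute ||x||.
||x|| = 7.9099
Step 2: Compute scaling factor.
scale = max(0, 1 - 3.13/7.9099) = 0.6043
Step 3: prox(x) = [-4.431, 1.7925]
||prox(x)|| = 4.7799
Step 4: Proximal objective.
0.5*||prox-x||^2 = 4.8985
lambda*||prox|| = 14.9611
Total = 19.8594


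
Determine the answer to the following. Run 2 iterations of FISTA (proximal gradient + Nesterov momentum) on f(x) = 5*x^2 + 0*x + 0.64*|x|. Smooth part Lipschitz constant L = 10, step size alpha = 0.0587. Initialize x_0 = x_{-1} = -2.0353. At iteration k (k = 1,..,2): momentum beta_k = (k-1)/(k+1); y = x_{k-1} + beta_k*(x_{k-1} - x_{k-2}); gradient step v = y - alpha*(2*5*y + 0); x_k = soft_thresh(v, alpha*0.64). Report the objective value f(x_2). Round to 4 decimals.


FISTA on f(x) = 5*x^2 + 0*x + 0.64*|x|
L = 10, alpha = 0.0587
Iteration 1: beta = 0.0, y = -2.0353 + 0.0*(-2.0353 + 2.0353) = -2.0353
  grad(y) = -20.353, v = y - alpha*grad = -0.8406
  prox(v) = soft_thresh(-0.8406, 0.0376) = -0.803
Iteration 2: beta = 0.3333, y = -0.803 + 0.3333*(-0.803 + 2.0353) = -0.3922
  grad(y) = -3.9225, v = y - alpha*grad = -0.162
  prox(v) = soft_thresh(-0.162, 0.0376) = -0.1244
f(x_2) = 5*(-0.1244)^2 + 0*(-0.1244) + 0.64*|-0.1244| = 0.1571


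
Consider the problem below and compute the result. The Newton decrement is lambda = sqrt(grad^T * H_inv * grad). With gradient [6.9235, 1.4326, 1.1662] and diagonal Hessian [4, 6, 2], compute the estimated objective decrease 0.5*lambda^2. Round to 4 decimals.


Step 1: H is diagonal, so H^(-1) * g = [1.7309, 0.2388, 0.5831].
Step 2: g^T H^(-1) g = sum_i g_i^2 / H_ii
  = (6.9235)^2/4 + (1.4326)^2/6 + (1.1662)^2/2
  = 11.9837 + 0.3421 + 0.68 = 13.0058
Step 3: Objective decrease = 0.5 * g^T H^(-1) g = 6.5029


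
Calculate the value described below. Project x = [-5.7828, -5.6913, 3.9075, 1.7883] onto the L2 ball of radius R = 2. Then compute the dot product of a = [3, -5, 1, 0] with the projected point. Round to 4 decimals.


Step 1: Compute ||x|| (intermediates to 6 decimals).
||x|| = sqrt((-5.7828)^2 + (-5.6913)^2 + 3.9075^2 + 1.7883^2) = 9.181408
Step 2: Project.
Since ||x|| > R, scale = R/||x|| = 2/9.181408 = 0.217832, proj(x) = scale * x
proj(x) = [-1.259679, -1.239747, 0.851179, 0.389549]
Step 3: Dot product.
a^T * proj(x) = 3*(-1.259679) - 5*(-1.239747) + 1*0.851179 + 0*0.389549 = 3.2709


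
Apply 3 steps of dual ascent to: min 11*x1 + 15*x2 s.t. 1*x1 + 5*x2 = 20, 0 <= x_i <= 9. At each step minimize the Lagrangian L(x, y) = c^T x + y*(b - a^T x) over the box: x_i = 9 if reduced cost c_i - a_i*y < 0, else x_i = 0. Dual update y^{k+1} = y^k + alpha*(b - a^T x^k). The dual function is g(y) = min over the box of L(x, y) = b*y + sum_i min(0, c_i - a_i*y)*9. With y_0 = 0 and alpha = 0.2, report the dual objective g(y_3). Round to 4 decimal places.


Dual ascent for LP: min 11*x1 + 15*x2, 1*x1 + 5*x2 = 20, 0 <= x_i <= 9
Step 1: y^k = 0.0, reduced costs: (11.0, 15.0)
  x^k = (0.0, 0.0), subgradient = b - a^T x = 20.0
  y^{k+1} = 0.0 + 0.2*20.0 = 4.0
Step 2: y^k = 4.0, reduced costs: (7.0, -5.0)
  x^k = (0.0, 9.0), subgradient = b - a^T x = -25.0
  y^{k+1} = 4.0 + 0.2*-25.0 = -1.0
Step 3: y^k = -1.0, reduced costs: (12.0, 20.0)
  x^k = (0.0, 0.0), subgradient = b - a^T x = 20.0
  y^{k+1} = -1.0 + 0.2*20.0 = 3.0
Dual objective at y_3 = 3.0: reduced costs (8.0, 0.0), box minimizer x = (0.0, 0.0)
g(y_3) = b*y + (c1 - a1*y)*x1 + (c2 - a2*y)*x2 = 20*3.0 + 8.0*0.0 + 0.0*0.0 = 60.0 + 0.0 + 0.0 = 60.0


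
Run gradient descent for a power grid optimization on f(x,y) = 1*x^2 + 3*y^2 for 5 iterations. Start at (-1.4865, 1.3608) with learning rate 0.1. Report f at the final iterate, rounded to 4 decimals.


Gradient descent on f(x,y) = 1*x^2 + 3*y^2.
Starting point: (-1.4865, 1.3608), alpha = 0.1
Step 1: grad_x = 2*1*-1.4865 = -2.973, grad_y = 2*3*1.3608 = 8.1648
  x_1 = -1.4865 - 0.1*-2.973 = -1.1892
  y_1 = 1.3608 - 0.1*8.1648 = 0.5443
Step 2: grad_x = 2*1*-1.1892 = -2.3784, grad_y = 2*3*0.5443 = 3.2659
  x_2 = -1.1892 - 0.1*-2.3784 = -0.9514
  y_2 = 0.5443 - 0.1*3.2659 = 0.2177
Step 3: grad_x = 2*1*-0.9514 = -1.9027, grad_y = 2*3*0.2177 = 1.3064
  x_3 = -0.9514 - 0.1*-1.9027 = -0.7611
  y_3 = 0.2177 - 0.1*1.3064 = 0.0871
Step 4: grad_x = 2*1*-0.7611 = -1.5222, grad_y = 2*3*0.0871 = 0.5225
  x_4 = -0.7611 - 0.1*-1.5222 = -0.6089
  y_4 = 0.0871 - 0.1*0.5225 = 0.0348
Step 5: grad_x = 2*1*-0.6089 = -1.2177, grad_y = 2*3*0.0348 = 0.209
  x_5 = -0.6089 - 0.1*-1.2177 = -0.4871
  y_5 = 0.0348 - 0.1*0.209 = 0.0139
f(-0.4871, 0.0139) = 1*(-0.4871)^2 + 3*0.0139^2 = 0.2378


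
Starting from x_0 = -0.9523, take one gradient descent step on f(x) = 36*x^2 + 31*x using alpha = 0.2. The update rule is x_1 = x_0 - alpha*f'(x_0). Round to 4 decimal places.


We compute the gradient at x_0 and apply the update.
f'(x) = 72*x + 31
f'(-0.9523) = 72*-0.9523 + 31 = -37.5656
x_1 = -0.9523 - 0.2*-37.5656 = 6.5608


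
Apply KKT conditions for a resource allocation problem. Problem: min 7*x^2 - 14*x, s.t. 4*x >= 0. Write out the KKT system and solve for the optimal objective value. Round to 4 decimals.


Step 1: Try lambda = 0 (constraint inactive).
Stationarity: 2*7*x - 14 = 0
x* = 14/(2*7) = 1.0
Check constraint: 4*1.0 = 4.0 >= 0 -- satisfied.
Step 2: Compute optimal value.
f(x*) = 7*1.0^2 - 14*1.0 = -7.0


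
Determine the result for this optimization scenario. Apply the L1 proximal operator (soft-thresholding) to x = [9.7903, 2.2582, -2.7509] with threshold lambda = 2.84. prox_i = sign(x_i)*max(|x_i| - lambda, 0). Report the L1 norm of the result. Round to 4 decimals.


Soft-thresholding with lambda = 2.84:
prox(9.7903) = sign(9.7903)*max(|9.7903| - 2.84, 0) = 6.9503
prox(2.2582) = sign(2.2582)*max(|2.2582| - 2.84, 0) = 0.0
prox(-2.7509) = sign(-2.7509)*max(|-2.7509| - 2.84, 0) = 0.0
prox(x) = [6.9503, 0.0, 0.0]
||prox(x)||_1 = 6.9503 + 0.0 + 0.0 = 6.9503


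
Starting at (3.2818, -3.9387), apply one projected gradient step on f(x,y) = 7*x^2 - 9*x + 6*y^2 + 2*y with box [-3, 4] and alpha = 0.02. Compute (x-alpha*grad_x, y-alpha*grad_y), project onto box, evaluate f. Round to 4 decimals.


Step 1: Compute gradient at (3.2818, -3.9387).
grad_x = 2*7*3.2818 - 9 = 36.9452
grad_y = 2*6*-3.9387 + 2 = -45.2644
Step 2: Gradient step.
x_raw = 3.2818 - 0.02*36.9452 = 2.5429
y_raw = -3.9387 - 0.02*-45.2644 = -3.0334
Step 3: Project onto [-3, 4].
x_proj = clip(2.5429) = 2.5429
y_proj = clip(-3.0334) = -3.0
Step 4: Evaluate f.
f(2.5429, -3.0) = 70.3782


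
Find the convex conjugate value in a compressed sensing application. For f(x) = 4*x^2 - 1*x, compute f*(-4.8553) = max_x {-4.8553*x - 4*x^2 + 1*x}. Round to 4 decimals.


f*(y) = sup_x {y*x - a*x^2 - b*x} = sup_x {(y-b)*x - a*x^2}
FOC: (y - b) - 2a*x = 0 => x* = (y - b)/(2a)
x* = (-4.8553 + 1)/(2*4) = -0.4819
f*(-4.8553) = (y-b)^2/(4a) = (-4.8553 + 1)^2/(4*4)
= 14.8633/16 = 0.929


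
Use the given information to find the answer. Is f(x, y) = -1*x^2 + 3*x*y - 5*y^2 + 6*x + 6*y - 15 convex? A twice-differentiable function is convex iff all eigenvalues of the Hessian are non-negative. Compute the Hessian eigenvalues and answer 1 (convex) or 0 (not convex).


The Hessian of f(x,y) = -1*x^2 + 3*x*y - 5*y^2 + 6*x + 6*y - 15 is:
H = [[-2, 3], [3, -10]]
Trace = -2 - 10 = -12
Determinant = -2*-10 - (3)^2 = 11
Discriminant = (-12)^2 - 4*11 = 100.0
Eigenvalues: lambda_1 = -11.0, lambda_2 = -1.0
The function is not convex.

0


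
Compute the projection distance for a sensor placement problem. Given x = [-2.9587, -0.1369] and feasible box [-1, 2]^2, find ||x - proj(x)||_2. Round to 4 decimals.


Project each component onto [-1, 2].
clip(-2.9587) = -1.0, clip(-0.1369) = -0.1369
Projection = [-1.0, -0.1369]
Squared diffs: [3.8365, 0.0]
Distance = sqrt(3.8365) = 1.9587


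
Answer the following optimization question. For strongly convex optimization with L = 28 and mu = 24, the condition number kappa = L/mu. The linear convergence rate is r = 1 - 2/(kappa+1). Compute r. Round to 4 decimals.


Step 1: Compute the condition number.
kappa = L/mu = 28/24 = 1.1667
Step 2: Compute the convergence rate.
r = 1 - 2/(kappa + 1) = 1 - 2*mu/(L + mu) = (L - mu)/(L + mu) = 4/52 = 0.0769


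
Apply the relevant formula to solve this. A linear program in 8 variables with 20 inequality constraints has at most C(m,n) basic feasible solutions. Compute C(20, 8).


Each vertex corresponds to some choice of n active constraints out of m, so the number of vertices is at most C(m, n) = m! / (n!(m-n)!).
m = 20, n = 8
Numerator: 20 * 19 * 18 * 17 * 16 * 15 * 14 * 13
Denominator: 8! = 40320
C(20, 8) = 125970


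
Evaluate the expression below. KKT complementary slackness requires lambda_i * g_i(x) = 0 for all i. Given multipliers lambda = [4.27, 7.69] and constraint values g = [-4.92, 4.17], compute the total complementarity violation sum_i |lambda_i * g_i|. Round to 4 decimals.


KKT complementary slackness check:
lambda_1 * g_1 = 4.27 * -4.92 = -21.0084
lambda_2 * g_2 = 7.69 * 4.17 = 32.0673
Total violation = 21.0084 + 32.0673 = 53.0757


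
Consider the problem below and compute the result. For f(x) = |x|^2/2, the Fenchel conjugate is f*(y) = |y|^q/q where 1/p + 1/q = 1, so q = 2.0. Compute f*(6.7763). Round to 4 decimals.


The conjugate exponent q satisfies 1/p + 1/q = 1.
p = 2, so q = 2/(2 - 1) = 2.0
|y|^q = 6.7763^2.0 = 45.9182
f*(6.7763) = 45.9182 / 2.0 = 22.9591
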